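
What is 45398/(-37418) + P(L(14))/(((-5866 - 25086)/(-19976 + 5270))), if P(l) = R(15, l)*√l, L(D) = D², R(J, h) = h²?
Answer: 348993546677/1365757 ≈ 2.5553e+5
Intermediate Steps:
P(l) = l^(5/2) (P(l) = l²*√l = l^(5/2))
45398/(-37418) + P(L(14))/(((-5866 - 25086)/(-19976 + 5270))) = 45398/(-37418) + (14²)^(5/2)/(((-5866 - 25086)/(-19976 + 5270))) = 45398*(-1/37418) + 196^(5/2)/((-30952/(-14706))) = -22699/18709 + 537824/((-30952*(-1/14706))) = -22699/18709 + 537824/(15476/7353) = -22699/18709 + 537824*(7353/15476) = -22699/18709 + 988654968/3869 = 348993546677/1365757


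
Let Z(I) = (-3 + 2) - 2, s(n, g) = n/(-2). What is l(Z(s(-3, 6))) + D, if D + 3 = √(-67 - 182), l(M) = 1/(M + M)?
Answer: -19/6 + I*√249 ≈ -3.1667 + 15.78*I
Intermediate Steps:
s(n, g) = -n/2 (s(n, g) = n*(-½) = -n/2)
Z(I) = -3 (Z(I) = -1 - 2 = -3)
l(M) = 1/(2*M)
D = -3 + I*√249 (D = -3 + √(-67 - 182) = -3 + √(-249) = -3 + I*√249 ≈ -3.0 + 15.78*I)
l(Z(s(-3, 6))) + D = (½)/(-3) + (-3 + I*√249) = (½)*(-⅓) + (-3 + I*√249) = -⅙ + (-3 + I*√249) = -19/6 + I*√249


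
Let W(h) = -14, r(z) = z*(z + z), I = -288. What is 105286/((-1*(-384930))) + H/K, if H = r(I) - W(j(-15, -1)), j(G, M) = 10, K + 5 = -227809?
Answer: -3322919338/7307703585 ≈ -0.45471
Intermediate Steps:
K = -227814 (K = -5 - 227809 = -227814)
r(z) = 2*z**2 (r(z) = z*(2*z) = 2*z**2)
H = 165902 (H = 2*(-288)**2 - 1*(-14) = 2*82944 + 14 = 165888 + 14 = 165902)
105286/((-1*(-384930))) + H/K = 105286/((-1*(-384930))) + 165902/(-227814) = 105286/384930 + 165902*(-1/227814) = 105286*(1/384930) - 82951/113907 = 52643/192465 - 82951/113907 = -3322919338/7307703585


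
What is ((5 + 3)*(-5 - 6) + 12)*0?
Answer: 0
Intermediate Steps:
((5 + 3)*(-5 - 6) + 12)*0 = (8*(-11) + 12)*0 = (-88 + 12)*0 = -76*0 = 0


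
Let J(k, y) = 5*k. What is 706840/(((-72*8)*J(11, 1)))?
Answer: -17671/792 ≈ -22.312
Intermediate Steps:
706840/(((-72*8)*J(11, 1))) = 706840/(((-72*8)*(5*11))) = 706840/((-576*55)) = 706840/(-31680) = 706840*(-1/31680) = -17671/792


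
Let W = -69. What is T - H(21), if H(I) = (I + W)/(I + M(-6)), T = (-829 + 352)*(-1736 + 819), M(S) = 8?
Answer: 12684909/29 ≈ 4.3741e+5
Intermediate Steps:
T = 437409 (T = -477*(-917) = 437409)
H(I) = (-69 + I)/(8 + I) (H(I) = (I - 69)/(I + 8) = (-69 + I)/(8 + I))
T - H(21) = 437409 - (-69 + 21)/(8 + 21) = 437409 - (-48)/29 = 437409 - 1*(-48/29) = 437409 + 48/29 = 12684909/29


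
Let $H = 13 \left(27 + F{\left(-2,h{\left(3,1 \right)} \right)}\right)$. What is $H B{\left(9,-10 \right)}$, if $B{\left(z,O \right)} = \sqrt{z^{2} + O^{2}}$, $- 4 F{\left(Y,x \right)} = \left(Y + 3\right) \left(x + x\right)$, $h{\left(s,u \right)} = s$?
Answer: $\frac{663 \sqrt{181}}{2} \approx 4459.9$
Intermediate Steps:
$F{\left(Y,x \right)} = - \frac{x \left(3 + Y\right)}{2}$ ($F{\left(Y,x \right)} = - \frac{\left(Y + 3\right) \left(x + x\right)}{4} = - \frac{\left(3 + Y\right) 2 x}{4} = - \frac{2 x \left(3 + Y\right)}{4} = - \frac{x \left(3 + Y\right)}{2}$)
$B{\left(z,O \right)} = \sqrt{O^{2} + z^{2}}$
$H = \frac{663}{2}$ ($H = 13 \left(27 - \frac{3 \left(3 - 2\right)}{2}\right) = 13 \left(27 - \frac{3}{2} \cdot 1\right) = 13 \left(27 - \frac{3}{2}\right) = 13 \cdot \frac{51}{2} = \frac{663}{2} \approx 331.5$)
$H B{\left(9,-10 \right)} = \frac{663 \sqrt{\left(-10\right)^{2} + 9^{2}}}{2} = \frac{663 \sqrt{100 + 81}}{2} = \frac{663 \sqrt{181}}{2}$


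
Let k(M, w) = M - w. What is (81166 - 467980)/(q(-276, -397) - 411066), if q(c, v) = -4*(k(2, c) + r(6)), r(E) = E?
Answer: 193407/206101 ≈ 0.93841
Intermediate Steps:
q(c, v) = -32 + 4*c (q(c, v) = -4*((2 - c) + 6) = -4*(8 - c) = -32 + 4*c)
(81166 - 467980)/(q(-276, -397) - 411066) = (81166 - 467980)/((-32 + 4*(-276)) - 411066) = -386814/((-32 - 1104) - 411066) = -386814/(-1136 - 411066) = -386814/(-412202) = -386814*(-1/412202) = 193407/206101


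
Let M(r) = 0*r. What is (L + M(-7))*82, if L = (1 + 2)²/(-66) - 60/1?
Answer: -54243/11 ≈ -4931.2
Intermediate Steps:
M(r) = 0
L = -1323/22 (L = 3²*(-1/66) - 60*1 = 9*(-1/66) - 60 = -3/22 - 60 = -1323/22 ≈ -60.136)
(L + M(-7))*82 = (-1323/22 + 0)*82 = -1323/22*82 = -54243/11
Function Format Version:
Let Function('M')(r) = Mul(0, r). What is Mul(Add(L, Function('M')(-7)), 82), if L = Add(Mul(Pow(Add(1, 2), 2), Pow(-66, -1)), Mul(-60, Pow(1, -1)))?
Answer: Rational(-54243, 11) ≈ -4931.2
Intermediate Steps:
Function('M')(r) = 0
L = Rational(-1323, 22) (L = Add(Mul(Pow(3, 2), Rational(-1, 66)), Mul(-60, 1)) = Add(Mul(9, Rational(-1, 66)), -60) = Add(Rational(-3, 22), -60) = Rational(-1323, 22) ≈ -60.136)
Mul(Add(L, Function('M')(-7)), 82) = Mul(Add(Rational(-1323, 22), 0), 82) = Mul(Rational(-1323, 22), 82) = Rational(-54243, 11)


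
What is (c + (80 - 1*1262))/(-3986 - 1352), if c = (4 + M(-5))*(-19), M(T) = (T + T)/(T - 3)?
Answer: 5127/21352 ≈ 0.24012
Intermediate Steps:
M(T) = 2*T/(-3 + T) (M(T) = (2*T)/(-3 + T) = 2*T/(-3 + T))
c = -399/4 (c = (4 + 2*(-5)/(-3 - 5))*(-19) = (4 + 2*(-5)/(-8))*(-19) = (4 + 2*(-5)*(-⅛))*(-19) = (4 + 5/4)*(-19) = (21/4)*(-19) = -399/4 ≈ -99.750)
(c + (80 - 1*1262))/(-3986 - 1352) = (-399/4 + (80 - 1*1262))/(-3986 - 1352) = (-399/4 + (80 - 1262))/(-5338) = (-399/4 - 1182)*(-1/5338) = -5127/4*(-1/5338) = 5127/21352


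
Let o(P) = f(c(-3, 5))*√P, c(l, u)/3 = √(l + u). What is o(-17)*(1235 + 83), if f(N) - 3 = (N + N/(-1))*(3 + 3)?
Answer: 3954*I*√17 ≈ 16303.0*I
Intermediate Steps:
c(l, u) = 3*√(l + u)
f(N) = 3 (f(N) = 3 + (N + N/(-1))*(3 + 3) = 3 + (N + N*(-1))*6 = 3 + (N - N)*6 = 3 + 0*6 = 3 + 0 = 3)
o(P) = 3*√P
o(-17)*(1235 + 83) = (3*√(-17))*(1235 + 83) = (3*(I*√17))*1318 = (3*I*√17)*1318 = 3954*I*√17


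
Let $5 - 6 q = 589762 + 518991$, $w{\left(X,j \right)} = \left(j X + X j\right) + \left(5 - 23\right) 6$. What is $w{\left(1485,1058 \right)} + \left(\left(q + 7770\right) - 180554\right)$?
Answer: $\frac{8353730}{3} \approx 2.7846 \cdot 10^{6}$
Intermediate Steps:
$w{\left(X,j \right)} = -108 + 2 X j$ ($w{\left(X,j \right)} = \left(X j + X j\right) - 108 = 2 X j - 108 = -108 + 2 X j$)
$q = - \frac{554374}{3}$ ($q = \frac{5}{6} - \frac{589762 + 518991}{6} = \frac{5}{6} - \frac{1108753}{6} = - \frac{554374}{3} \approx -1.8479 \cdot 10^{5}$)
$w{\left(1485,1058 \right)} + \left(\left(q + 7770\right) - 180554\right) = \left(-108 + 2 \cdot 1485 \cdot 1058\right) + \left(\left(- \frac{554374}{3} + 7770\right) - 180554\right) = \left(-108 + 3142260\right) - \frac{1072726}{3} = 3142152 - \frac{1072726}{3} = \frac{8353730}{3}$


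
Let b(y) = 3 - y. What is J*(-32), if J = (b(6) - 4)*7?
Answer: 1568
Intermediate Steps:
J = -49 (J = ((3 - 1*6) - 4)*7 = ((3 - 6) - 4)*7 = (-3 - 4)*7 = -7*7 = -49)
J*(-32) = -49*(-32) = 1568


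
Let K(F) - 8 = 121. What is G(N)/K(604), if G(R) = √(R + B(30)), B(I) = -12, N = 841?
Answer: √829/129 ≈ 0.22320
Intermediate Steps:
K(F) = 129 (K(F) = 8 + 121 = 129)
G(R) = √(-12 + R) (G(R) = √(R - 12) = √(-12 + R))
G(N)/K(604) = √(-12 + 841)/129 = √829*(1/129) = √829/129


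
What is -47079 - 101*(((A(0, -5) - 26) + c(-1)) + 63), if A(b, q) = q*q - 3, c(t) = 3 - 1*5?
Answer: -52836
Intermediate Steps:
c(t) = -2 (c(t) = 3 - 5 = -2)
A(b, q) = -3 + q**2 (A(b, q) = q**2 - 3 = -3 + q**2)
-47079 - 101*(((A(0, -5) - 26) + c(-1)) + 63) = -47079 - 101*((((-3 + (-5)**2) - 26) - 2) + 63) = -47079 - 101*((((-3 + 25) - 26) - 2) + 63) = -47079 - 101*(((22 - 26) - 2) + 63) = -47079 - 101*((-4 - 2) + 63) = -47079 - 101*(-6 + 63) = -47079 - 101*57 = -47079 - 5757 = -52836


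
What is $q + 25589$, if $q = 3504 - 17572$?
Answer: $11521$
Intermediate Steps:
$q = -14068$
$q + 25589 = -14068 + 25589 = 11521$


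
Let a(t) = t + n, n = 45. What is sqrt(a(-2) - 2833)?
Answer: 3*I*sqrt(310) ≈ 52.82*I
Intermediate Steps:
a(t) = 45 + t (a(t) = t + 45 = 45 + t)
sqrt(a(-2) - 2833) = sqrt((45 - 2) - 2833) = sqrt(43 - 2833) = sqrt(-2790) = 3*I*sqrt(310)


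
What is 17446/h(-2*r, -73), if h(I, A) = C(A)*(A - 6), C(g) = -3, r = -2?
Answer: 17446/237 ≈ 73.612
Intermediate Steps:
h(I, A) = 18 - 3*A (h(I, A) = -3*(A - 6) = -3*(-6 + A) = 18 - 3*A)
17446/h(-2*r, -73) = 17446/(18 - 3*(-73)) = 17446/(18 + 219) = 17446/237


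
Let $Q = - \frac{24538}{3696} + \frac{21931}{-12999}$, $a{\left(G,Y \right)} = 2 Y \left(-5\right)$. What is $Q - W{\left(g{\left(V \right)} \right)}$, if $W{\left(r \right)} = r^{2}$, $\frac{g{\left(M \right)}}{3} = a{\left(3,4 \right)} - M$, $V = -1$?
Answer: $- \frac{5222845269}{381304} \approx -13697.0$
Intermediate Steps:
$a{\left(G,Y \right)} = - 10 Y$ ($a{\left(G,Y \right)} = 2 \left(- 5 Y\right) = - 10 Y$)
$g{\left(M \right)} = -120 - 3 M$ ($g{\left(M \right)} = 3 \left(\left(-10\right) 4 - M\right) = 3 \left(-40 - M\right) = -120 - 3 M$)
$Q = - \frac{3174813}{381304}$ ($Q = \left(-24538\right) \frac{1}{3696} + 21931 \left(- \frac{1}{12999}\right) = - \frac{12269}{1848} - \frac{3133}{1857} = - \frac{3174813}{381304} \approx -8.3262$)
$Q - W{\left(g{\left(V \right)} \right)} = - \frac{3174813}{381304} - \left(-120 - -3\right)^{2} = - \frac{3174813}{381304} - \left(-120 + 3\right)^{2} = - \frac{3174813}{381304} - \left(-117\right)^{2} = - \frac{3174813}{381304} - 13689 = - \frac{5222845269}{381304}$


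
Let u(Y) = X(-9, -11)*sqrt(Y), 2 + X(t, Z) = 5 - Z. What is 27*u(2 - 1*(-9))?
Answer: 378*sqrt(11) ≈ 1253.7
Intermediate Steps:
X(t, Z) = 3 - Z (X(t, Z) = -2 + (5 - Z) = 3 - Z)
u(Y) = 14*sqrt(Y) (u(Y) = (3 - 1*(-11))*sqrt(Y) = (3 + 11)*sqrt(Y) = 14*sqrt(Y))
27*u(2 - 1*(-9)) = 27*(14*sqrt(2 - 1*(-9))) = 27*(14*sqrt(2 + 9)) = 27*(14*sqrt(11)) = 378*sqrt(11)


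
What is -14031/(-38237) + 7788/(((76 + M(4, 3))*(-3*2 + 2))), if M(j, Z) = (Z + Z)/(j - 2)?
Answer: -73338990/3020723 ≈ -24.279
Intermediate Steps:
M(j, Z) = 2*Z/(-2 + j) (M(j, Z) = (2*Z)/(-2 + j) = 2*Z/(-2 + j))
-14031/(-38237) + 7788/(((76 + M(4, 3))*(-3*2 + 2))) = -14031/(-38237) + 7788/(((76 + 2*3/(-2 + 4))*(-3*2 + 2))) = -14031*(-1/38237) + 7788/(((76 + 2*3/2)*(-6 + 2))) = 14031/38237 + 7788/(((76 + 2*3*(½))*(-4))) = 14031/38237 + 7788/(((76 + 3)*(-4))) = 14031/38237 + 7788/((79*(-4))) = 14031/38237 + 7788/(-316) = 14031/38237 + 7788*(-1/316) = 14031/38237 - 1947/79 = -73338990/3020723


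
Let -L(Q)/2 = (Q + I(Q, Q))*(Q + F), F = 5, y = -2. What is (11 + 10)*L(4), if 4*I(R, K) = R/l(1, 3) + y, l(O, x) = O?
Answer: -1701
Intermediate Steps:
I(R, K) = -1/2 + R/4 (I(R, K) = (R/1 - 2)/4 = (1*R - 2)/4 = (R - 2)/4 = (-2 + R)/4 = -1/2 + R/4)
L(Q) = -2*(5 + Q)*(-1/2 + 5*Q/4) (L(Q) = -2*(Q + (-1/2 + Q/4))*(Q + 5) = -2*(-1/2 + 5*Q/4)*(5 + Q) = -2*(5 + Q)*(-1/2 + 5*Q/4))
(11 + 10)*L(4) = (11 + 10)*(5 - 23/2*4 - 5/2*4**2) = 21*(5 - 46 - 5/2*16) = 21*(5 - 46 - 40) = 21*(-81) = -1701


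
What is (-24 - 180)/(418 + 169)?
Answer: -204/587 ≈ -0.34753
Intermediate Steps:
(-24 - 180)/(418 + 169) = -204/587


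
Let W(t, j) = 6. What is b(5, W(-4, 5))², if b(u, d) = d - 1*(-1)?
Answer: 49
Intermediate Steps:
b(u, d) = 1 + d (b(u, d) = d + 1 = 1 + d)
b(5, W(-4, 5))² = (1 + 6)² = 7² = 49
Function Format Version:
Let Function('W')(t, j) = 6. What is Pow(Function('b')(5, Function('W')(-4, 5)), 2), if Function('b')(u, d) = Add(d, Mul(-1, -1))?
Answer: 49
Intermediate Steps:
Function('b')(u, d) = Add(1, d) (Function('b')(u, d) = Add(d, 1) = Add(1, d))
Pow(Function('b')(5, Function('W')(-4, 5)), 2) = Pow(Add(1, 6), 2) = Pow(7, 2) = 49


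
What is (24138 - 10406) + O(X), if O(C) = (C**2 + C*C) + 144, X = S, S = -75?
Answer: 25126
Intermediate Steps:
X = -75
O(C) = 144 + 2*C**2 (O(C) = (C**2 + C**2) + 144 = 2*C**2 + 144 = 144 + 2*C**2)
(24138 - 10406) + O(X) = (24138 - 10406) + (144 + 2*(-75)**2) = 13732 + (144 + 2*5625) = 13732 + (144 + 11250) = 13732 + 11394 = 25126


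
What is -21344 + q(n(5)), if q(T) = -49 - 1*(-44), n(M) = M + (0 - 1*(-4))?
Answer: -21349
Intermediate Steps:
n(M) = 4 + M (n(M) = M + (0 + 4) = M + 4 = 4 + M)
q(T) = -5 (q(T) = -49 + 44 = -5)
-21344 + q(n(5)) = -21344 - 5 = -21349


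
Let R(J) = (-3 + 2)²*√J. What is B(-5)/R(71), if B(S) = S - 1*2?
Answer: -7*√71/71 ≈ -0.83075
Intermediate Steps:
B(S) = -2 + S (B(S) = S - 2 = -2 + S)
R(J) = √J (R(J) = (-1)²*√J = 1*√J = √J)
B(-5)/R(71) = (-2 - 5)/(√71) = -7*√71/71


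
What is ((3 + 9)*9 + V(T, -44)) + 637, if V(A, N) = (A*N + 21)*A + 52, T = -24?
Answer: -25051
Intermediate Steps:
V(A, N) = 52 + A*(21 + A*N) (V(A, N) = (21 + A*N)*A + 52 = A*(21 + A*N) + 52 = 52 + A*(21 + A*N))
((3 + 9)*9 + V(T, -44)) + 637 = ((3 + 9)*9 + (52 + 21*(-24) - 44*(-24)²)) + 637 = (12*9 + (52 - 504 - 44*576)) + 637 = (108 + (52 - 504 - 25344)) + 637 = (108 - 25796) + 637 = -25688 + 637 = -25051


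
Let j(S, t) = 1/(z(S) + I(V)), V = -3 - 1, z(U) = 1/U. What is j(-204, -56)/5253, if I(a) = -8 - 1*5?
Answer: -4/273259 ≈ -1.4638e-5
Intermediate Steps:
V = -4
I(a) = -13 (I(a) = -8 - 5 = -13)
j(S, t) = 1/(-13 + 1/S) (j(S, t) = 1/(1/S - 13) = 1/(-13 + 1/S))
j(-204, -56)/5253 = -1*(-204)/(-1 + 13*(-204))/5253 = -1*(-204)/(-1 - 2652)*(1/5253) = -1*(-204)/(-2653)*(1/5253) = -1*(-204)*(-1/2653)*(1/5253) = -204/2653*1/5253 = -4/273259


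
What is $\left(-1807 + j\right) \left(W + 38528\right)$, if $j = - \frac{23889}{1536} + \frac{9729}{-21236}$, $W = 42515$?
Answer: $- \frac{401594220412605}{2718208} \approx -1.4774 \cdot 10^{8}$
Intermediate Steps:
$j = - \frac{43520879}{2718208}$ ($j = \left(-23889\right) \frac{1}{1536} + 9729 \left(- \frac{1}{21236}\right) = - \frac{7963}{512} - \frac{9729}{21236} = - \frac{43520879}{2718208} \approx -16.011$)
$\left(-1807 + j\right) \left(W + 38528\right) = \left(-1807 - \frac{43520879}{2718208}\right) \left(42515 + 38528\right) = \left(- \frac{4955322735}{2718208}\right) 81043 = - \frac{401594220412605}{2718208}$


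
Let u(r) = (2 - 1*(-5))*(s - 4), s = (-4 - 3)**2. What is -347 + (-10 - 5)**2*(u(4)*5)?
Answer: 354028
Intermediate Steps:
s = 49 (s = (-7)**2 = 49)
u(r) = 315 (u(r) = (2 - 1*(-5))*(49 - 4) = (2 + 5)*45 = 7*45 = 315)
-347 + (-10 - 5)**2*(u(4)*5) = -347 + (-10 - 5)**2*(315*5) = -347 + (-15)**2*1575 = -347 + 225*1575 = -347 + 354375 = 354028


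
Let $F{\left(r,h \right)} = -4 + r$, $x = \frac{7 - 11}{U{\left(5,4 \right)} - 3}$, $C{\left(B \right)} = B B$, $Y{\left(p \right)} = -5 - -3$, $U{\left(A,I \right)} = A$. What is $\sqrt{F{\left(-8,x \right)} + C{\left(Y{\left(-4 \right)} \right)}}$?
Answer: $2 i \sqrt{2} \approx 2.8284 i$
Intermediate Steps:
$Y{\left(p \right)} = -2$ ($Y{\left(p \right)} = -5 + 3 = -2$)
$C{\left(B \right)} = B^{2}$
$x = -2$ ($x = \frac{7 - 11}{5 - 3} = - \frac{4}{2} = \left(-4\right) \frac{1}{2} = -2$)
$\sqrt{F{\left(-8,x \right)} + C{\left(Y{\left(-4 \right)} \right)}} = \sqrt{\left(-4 - 8\right) + \left(-2\right)^{2}} = \sqrt{-12 + 4} = \sqrt{-8} = 2 i \sqrt{2}$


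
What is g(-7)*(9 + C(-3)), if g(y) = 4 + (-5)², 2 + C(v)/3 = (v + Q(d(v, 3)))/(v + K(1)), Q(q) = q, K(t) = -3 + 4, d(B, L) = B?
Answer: 348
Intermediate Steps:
K(t) = 1
C(v) = -6 + 6*v/(1 + v) (C(v) = -6 + 3*((v + v)/(v + 1)) = -6 + 3*((2*v)/(1 + v)) = -6 + 3*(2*v/(1 + v)) = -6 + 6*v/(1 + v))
g(y) = 29 (g(y) = 4 + 25 = 29)
g(-7)*(9 + C(-3)) = 29*(9 - 6/(1 - 3)) = 29*(9 - 6/(-2)) = 29*(9 - 6*(-½)) = 29*(9 + 3) = 29*12 = 348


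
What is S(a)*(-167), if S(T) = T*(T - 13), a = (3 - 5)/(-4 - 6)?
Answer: 10688/25 ≈ 427.52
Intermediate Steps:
a = 1/5 (a = -2/(-10) = -2*(-1/10) = 1/5 ≈ 0.20000)
S(T) = T*(-13 + T)
S(a)*(-167) = ((-13 + 1/5)/5)*(-167) = ((1/5)*(-64/5))*(-167) = -64/25*(-167) = 10688/25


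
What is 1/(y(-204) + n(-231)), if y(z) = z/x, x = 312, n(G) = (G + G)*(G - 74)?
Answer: 26/3663643 ≈ 7.0968e-6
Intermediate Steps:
n(G) = 2*G*(-74 + G) (n(G) = (2*G)*(-74 + G) = 2*G*(-74 + G))
y(z) = z/312
1/(y(-204) + n(-231)) = 1/((1/312)*(-204) + 2*(-231)*(-74 - 231)) = 1/(-17/26 + 2*(-231)*(-305)) = 1/(-17/26 + 140910) = 1/(3663643/26) = 26/3663643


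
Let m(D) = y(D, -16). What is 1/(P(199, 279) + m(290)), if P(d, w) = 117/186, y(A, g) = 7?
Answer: 62/473 ≈ 0.13108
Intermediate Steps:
m(D) = 7
P(d, w) = 39/62 (P(d, w) = 117*(1/186) = 39/62)
1/(P(199, 279) + m(290)) = 1/(39/62 + 7) = 1/(473/62) = 62/473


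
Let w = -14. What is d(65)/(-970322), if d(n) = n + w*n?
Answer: 845/970322 ≈ 0.00087085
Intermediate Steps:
d(n) = -13*n (d(n) = n - 14*n = -13*n)
d(65)/(-970322) = -13*65/(-970322) = -845*(-1/970322) = 845/970322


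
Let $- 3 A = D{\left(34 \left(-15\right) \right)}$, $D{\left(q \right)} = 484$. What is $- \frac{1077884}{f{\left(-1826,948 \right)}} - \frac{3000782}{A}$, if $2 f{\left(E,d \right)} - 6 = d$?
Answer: $\frac{1886211593}{115434} \approx 16340.0$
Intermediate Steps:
$f{\left(E,d \right)} = 3 + \frac{d}{2}$
$A = - \frac{484}{3}$ ($A = \left(- \frac{1}{3}\right) 484 = - \frac{484}{3} \approx -161.33$)
$- \frac{1077884}{f{\left(-1826,948 \right)}} - \frac{3000782}{A} = - \frac{1077884}{3 + \frac{1}{2} \cdot 948} - \frac{3000782}{- \frac{484}{3}} = - \frac{1077884}{3 + 474} - - \frac{4501173}{242} = - \frac{1077884}{477} + \frac{4501173}{242} = \frac{1886211593}{115434}$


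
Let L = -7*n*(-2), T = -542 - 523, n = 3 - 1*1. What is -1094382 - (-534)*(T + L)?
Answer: -1648140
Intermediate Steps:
n = 2 (n = 3 - 1 = 2)
T = -1065
L = 28 (L = -7*2*(-2) = -14*(-2) = 28)
-1094382 - (-534)*(T + L) = -1094382 - (-534)*(-1065 + 28) = -1094382 - (-534)*(-1037) = -1094382 - 1*553758 = -1094382 - 553758 = -1648140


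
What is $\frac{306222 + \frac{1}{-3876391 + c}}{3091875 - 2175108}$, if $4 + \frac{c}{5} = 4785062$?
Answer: $\frac{6139413949579}{18380168989533} \approx 0.33402$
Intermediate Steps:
$c = 23925290$ ($c = -20 + 5 \cdot 4785062 = -20 + 23925310 = 23925290$)
$\frac{306222 + \frac{1}{-3876391 + c}}{3091875 - 2175108} = \frac{306222 + \frac{1}{-3876391 + 23925290}}{3091875 - 2175108} = \frac{306222 + \frac{1}{20048899}}{916767} = \left(306222 + \frac{1}{20048899}\right) \frac{1}{916767} = \frac{6139413949579}{20048899} \cdot \frac{1}{916767} = \frac{6139413949579}{18380168989533}$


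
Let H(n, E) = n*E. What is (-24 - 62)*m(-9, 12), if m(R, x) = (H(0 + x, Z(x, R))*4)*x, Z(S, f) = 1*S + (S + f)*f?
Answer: 743040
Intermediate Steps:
Z(S, f) = S + f*(S + f)
H(n, E) = E*n
m(R, x) = 4*x**2*(x + R**2 + R*x) (m(R, x) = (((x + R**2 + x*R)*(0 + x))*4)*x = (((x + R**2 + R*x)*x)*4)*x = ((x*(x + R**2 + R*x))*4)*x = (4*x*(x + R**2 + R*x))*x = 4*x**2*(x + R**2 + R*x))
(-24 - 62)*m(-9, 12) = (-24 - 62)*(4*12**2*(12 + (-9)**2 - 9*12)) = -344*144*(12 + 81 - 108) = -344*144*(-15) = -86*(-8640) = 743040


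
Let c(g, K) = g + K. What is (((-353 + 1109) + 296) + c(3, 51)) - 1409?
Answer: -303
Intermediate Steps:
c(g, K) = K + g
(((-353 + 1109) + 296) + c(3, 51)) - 1409 = (((-353 + 1109) + 296) + (51 + 3)) - 1409 = ((756 + 296) + 54) - 1409 = (1052 + 54) - 1409 = 1106 - 1409 = -303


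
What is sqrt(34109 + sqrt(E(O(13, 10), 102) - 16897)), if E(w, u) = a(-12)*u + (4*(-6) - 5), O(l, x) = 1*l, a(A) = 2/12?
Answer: sqrt(34109 + I*sqrt(16909)) ≈ 184.69 + 0.352*I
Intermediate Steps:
a(A) = 1/6 (a(A) = 2*(1/12) = 1/6)
O(l, x) = l
E(w, u) = -29 + u/6 (E(w, u) = u/6 + (4*(-6) - 5) = u/6 + (-24 - 5) = u/6 - 29 = -29 + u/6)
sqrt(34109 + sqrt(E(O(13, 10), 102) - 16897)) = sqrt(34109 + sqrt((-29 + (1/6)*102) - 16897)) = sqrt(34109 + sqrt((-29 + 17) - 16897)) = sqrt(34109 + sqrt(-12 - 16897)) = sqrt(34109 + sqrt(-16909)) = sqrt(34109 + I*sqrt(16909))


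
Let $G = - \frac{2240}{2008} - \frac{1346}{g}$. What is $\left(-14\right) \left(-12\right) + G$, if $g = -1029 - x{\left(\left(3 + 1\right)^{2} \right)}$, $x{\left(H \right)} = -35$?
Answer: $\frac{20987259}{124747} \approx 168.24$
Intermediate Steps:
$g = -994$ ($g = -1029 - -35 = -1029 + 35 = -994$)
$G = \frac{29763}{124747}$ ($G = - \frac{2240}{2008} - \frac{1346}{-994} = \left(-2240\right) \frac{1}{2008} - - \frac{673}{497} = - \frac{280}{251} + \frac{673}{497} = \frac{29763}{124747} \approx 0.23859$)
$\left(-14\right) \left(-12\right) + G = \left(-14\right) \left(-12\right) + \frac{29763}{124747} = 168 + \frac{29763}{124747} = \frac{20987259}{124747}$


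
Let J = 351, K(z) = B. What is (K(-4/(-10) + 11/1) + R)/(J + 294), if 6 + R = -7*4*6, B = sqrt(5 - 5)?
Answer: -58/215 ≈ -0.26977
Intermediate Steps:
B = 0 (B = sqrt(0) = 0)
K(z) = 0
R = -174 (R = -6 - 7*4*6 = -6 - 28*6 = -6 - 168 = -174)
(K(-4/(-10) + 11/1) + R)/(J + 294) = (0 - 174)/(351 + 294) = -174/645 = -174*1/645 = -58/215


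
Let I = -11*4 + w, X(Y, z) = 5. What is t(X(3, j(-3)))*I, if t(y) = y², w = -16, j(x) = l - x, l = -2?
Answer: -1500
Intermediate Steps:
j(x) = -2 - x
I = -60 (I = -11*4 - 16 = -44 - 16 = -60)
t(X(3, j(-3)))*I = 5²*(-60) = 25*(-60) = -1500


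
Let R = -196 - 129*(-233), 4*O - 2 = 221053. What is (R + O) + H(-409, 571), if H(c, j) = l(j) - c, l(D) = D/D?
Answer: 342139/4 ≈ 85535.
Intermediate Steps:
l(D) = 1
O = 221055/4 (O = ½ + (¼)*221053 = ½ + 221053/4 = 221055/4 ≈ 55264.)
R = 29861 (R = -196 + 30057 = 29861)
H(c, j) = 1 - c
(R + O) + H(-409, 571) = (29861 + 221055/4) + (1 - 1*(-409)) = 340499/4 + (1 + 409) = 340499/4 + 410 = 342139/4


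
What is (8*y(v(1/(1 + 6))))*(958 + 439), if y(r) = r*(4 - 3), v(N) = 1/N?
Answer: 78232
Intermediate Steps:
y(r) = r (y(r) = r*1 = r)
(8*y(v(1/(1 + 6))))*(958 + 439) = (8/(1/(1 + 6)))*(958 + 439) = (8/(1/7))*1397 = (8/(⅐))*1397 = (8*7)*1397 = 56*1397 = 78232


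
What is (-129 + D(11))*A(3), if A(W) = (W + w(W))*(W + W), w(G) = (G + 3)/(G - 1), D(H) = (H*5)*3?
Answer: 1296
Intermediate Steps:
D(H) = 15*H (D(H) = (5*H)*3 = 15*H)
w(G) = (3 + G)/(-1 + G)
A(W) = 2*W*(W + (3 + W)/(-1 + W)) (A(W) = (W + (3 + W)/(-1 + W))*(W + W) = (W + (3 + W)/(-1 + W))*(2*W) = 2*W*(W + (3 + W)/(-1 + W)))
(-129 + D(11))*A(3) = (-129 + 15*11)*(2*3*(3 + 3²)/(-1 + 3)) = (-129 + 165)*(2*3*(3 + 9)/2) = 36*(2*3*(½)*12) = 36*36 = 1296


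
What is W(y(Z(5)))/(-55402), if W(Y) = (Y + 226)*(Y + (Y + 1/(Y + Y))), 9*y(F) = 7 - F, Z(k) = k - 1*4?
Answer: -2125/249309 ≈ -0.0085236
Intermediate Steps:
Z(k) = -4 + k (Z(k) = k - 4 = -4 + k)
y(F) = 7/9 - F/9 (y(F) = (7 - F)/9 = 7/9 - F/9)
W(Y) = (226 + Y)*(1/(2*Y) + 2*Y) (W(Y) = (226 + Y)*(Y + (Y + 1/(2*Y))) = (226 + Y)*(1/(2*Y) + 2*Y))
W(y(Z(5)))/(-55402) = (½ + 2*(7/9 - (-4 + 5)/9)² + 113/(7/9 - (-4 + 5)/9) + 452*(7/9 - (-4 + 5)/9))/(-55402) = (½ + 2*(7/9 - ⅑*1)² + 113/(7/9 - ⅑*1) + 452*(7/9 - ⅑*1))*(-1/55402) = (½ + 2*(7/9 - ⅑)² + 113/(7/9 - ⅑) + 452*(7/9 - ⅑))*(-1/55402) = (½ + 2*(⅔)² + 113/(⅔) + 452*(⅔))*(-1/55402) = (½ + 2*(4/9) + 113*(3/2) + 904/3)*(-1/55402) = (½ + 8/9 + 339/2 + 904/3)*(-1/55402) = (4250/9)*(-1/55402) = -2125/249309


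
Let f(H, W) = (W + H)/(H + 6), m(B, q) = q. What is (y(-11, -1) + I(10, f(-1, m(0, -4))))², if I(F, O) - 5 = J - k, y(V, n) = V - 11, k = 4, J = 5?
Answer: 256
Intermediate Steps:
f(H, W) = (H + W)/(6 + H)
y(V, n) = -11 + V
I(F, O) = 6 (I(F, O) = 5 + (5 - 1*4) = 5 + (5 - 4) = 5 + 1 = 6)
(y(-11, -1) + I(10, f(-1, m(0, -4))))² = ((-11 - 11) + 6)² = (-22 + 6)² = (-16)² = 256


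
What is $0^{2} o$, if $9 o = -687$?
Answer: $0$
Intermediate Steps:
$o = - \frac{229}{3}$ ($o = \frac{1}{9} \left(-687\right) = - \frac{229}{3} \approx -76.333$)
$0^{2} o = 0^{2} \left(- \frac{229}{3}\right) = 0 \left(- \frac{229}{3}\right) = 0$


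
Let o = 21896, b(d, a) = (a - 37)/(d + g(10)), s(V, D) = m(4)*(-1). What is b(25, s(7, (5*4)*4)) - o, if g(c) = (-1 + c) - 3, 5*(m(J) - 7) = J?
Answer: -3394104/155 ≈ -21897.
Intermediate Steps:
m(J) = 7 + J/5
g(c) = -4 + c
s(V, D) = -39/5 (s(V, D) = (7 + (⅕)*4)*(-1) = (7 + ⅘)*(-1) = (39/5)*(-1) = -39/5)
b(d, a) = (-37 + a)/(6 + d) (b(d, a) = (a - 37)/(d + (-4 + 10)) = (-37 + a)/(d + 6) = (-37 + a)/(6 + d))
b(25, s(7, (5*4)*4)) - o = (-37 - 39/5)/(6 + 25) - 1*21896 = -224/5/31 - 21896 = (1/31)*(-224/5) - 21896 = -224/155 - 21896 = -3394104/155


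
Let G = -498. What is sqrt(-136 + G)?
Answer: I*sqrt(634) ≈ 25.179*I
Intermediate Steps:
sqrt(-136 + G) = sqrt(-136 - 498) = sqrt(-634) = I*sqrt(634)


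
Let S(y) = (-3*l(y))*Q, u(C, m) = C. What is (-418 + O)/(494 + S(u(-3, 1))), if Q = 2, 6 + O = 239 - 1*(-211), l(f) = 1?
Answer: 13/244 ≈ 0.053279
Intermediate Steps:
O = 444 (O = -6 + (239 - 1*(-211)) = -6 + (239 + 211) = -6 + 450 = 444)
S(y) = -6 (S(y) = -3*1*2 = -3*2 = -6)
(-418 + O)/(494 + S(u(-3, 1))) = (-418 + 444)/(494 - 6) = 26/488 = 26*(1/488) = 13/244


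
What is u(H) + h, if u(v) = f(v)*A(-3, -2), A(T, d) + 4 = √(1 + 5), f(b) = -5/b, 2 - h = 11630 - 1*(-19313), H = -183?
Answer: -5662223/183 + 5*√6/183 ≈ -30941.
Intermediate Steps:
h = -30941 (h = 2 - (11630 - 1*(-19313)) = 2 - (11630 + 19313) = 2 - 1*30943 = 2 - 30943 = -30941)
A(T, d) = -4 + √6 (A(T, d) = -4 + √(1 + 5) = -4 + √6)
u(v) = -5*(-4 + √6)/v (u(v) = (-5/v)*(-4 + √6) = -5*(-4 + √6)/v)
u(H) + h = 5*(4 - √6)/(-183) - 30941 = 5*(-1/183)*(4 - √6) - 30941 = (-20/183 + 5*√6/183) - 30941 = -5662223/183 + 5*√6/183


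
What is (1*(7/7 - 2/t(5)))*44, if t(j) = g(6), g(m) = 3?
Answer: 44/3 ≈ 14.667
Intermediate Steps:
t(j) = 3
(1*(7/7 - 2/t(5)))*44 = (1*(7/7 - 2/3))*44 = (1*(7*(⅐) - 2*⅓))*44 = (1*(1 - ⅔))*44 = (1*(⅓))*44 = (⅓)*44 = 44/3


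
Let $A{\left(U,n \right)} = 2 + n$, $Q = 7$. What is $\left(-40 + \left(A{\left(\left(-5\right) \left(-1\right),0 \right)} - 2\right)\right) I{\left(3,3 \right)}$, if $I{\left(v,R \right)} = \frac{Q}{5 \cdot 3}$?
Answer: $- \frac{56}{3} \approx -18.667$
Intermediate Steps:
$I{\left(v,R \right)} = \frac{7}{15}$ ($I{\left(v,R \right)} = \frac{7}{5 \cdot 3} = \frac{7}{15}$)
$\left(-40 + \left(A{\left(\left(-5\right) \left(-1\right),0 \right)} - 2\right)\right) I{\left(3,3 \right)} = \left(-40 + \left(\left(2 + 0\right) - 2\right)\right) \frac{7}{15} = \left(-40 + \left(2 - 2\right)\right) \frac{7}{15} = \left(-40 + 0\right) \frac{7}{15} = \left(-40\right) \frac{7}{15} = - \frac{56}{3}$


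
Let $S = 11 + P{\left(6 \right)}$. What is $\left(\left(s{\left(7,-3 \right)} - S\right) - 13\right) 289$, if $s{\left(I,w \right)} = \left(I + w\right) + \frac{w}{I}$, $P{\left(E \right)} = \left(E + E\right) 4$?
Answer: $- \frac{138431}{7} \approx -19776.0$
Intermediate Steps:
$P{\left(E \right)} = 8 E$ ($P{\left(E \right)} = 2 E 4 = 8 E$)
$s{\left(I,w \right)} = I + w + \frac{w}{I}$
$S = 59$ ($S = 11 + 8 \cdot 6 = 11 + 48 = 59$)
$\left(\left(s{\left(7,-3 \right)} - S\right) - 13\right) 289 = \left(\left(\left(7 - 3 - \frac{3}{7}\right) - 59\right) - 13\right) 289 = \left(\left(\frac{25}{7} - 59\right) - 13\right) 289 = \left(- \frac{388}{7} - 13\right) 289 = \left(- \frac{479}{7}\right) 289 = - \frac{138431}{7}$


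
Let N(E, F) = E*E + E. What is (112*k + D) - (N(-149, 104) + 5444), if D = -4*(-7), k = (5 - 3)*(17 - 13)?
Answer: -26572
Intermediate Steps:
N(E, F) = E + E² (N(E, F) = E² + E = E + E²)
k = 8 (k = 2*4 = 8)
D = 28
(112*k + D) - (N(-149, 104) + 5444) = (112*8 + 28) - (-149*(1 - 149) + 5444) = (896 + 28) - (-149*(-148) + 5444) = 924 - (22052 + 5444) = 924 - 1*27496 = 924 - 27496 = -26572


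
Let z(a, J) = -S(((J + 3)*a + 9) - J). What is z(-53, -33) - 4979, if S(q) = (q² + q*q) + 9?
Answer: -5331836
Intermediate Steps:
S(q) = 9 + 2*q² (S(q) = (q² + q²) + 9 = 2*q² + 9 = 9 + 2*q²)
z(a, J) = -9 - 2*(9 - J + a*(3 + J))² (z(a, J) = -(9 + 2*(((J + 3)*a + 9) - J)²) = -(9 + 2*(((3 + J)*a + 9) - J)²) = -(9 + 2*((a*(3 + J) + 9) - J)²) = -(9 + 2*((9 + a*(3 + J)) - J)²) = -(9 + 2*(9 - J + a*(3 + J))²) = -9 - 2*(9 - J + a*(3 + J))²)
z(-53, -33) - 4979 = (-9 - 2*(9 - 1*(-33) + 3*(-53) - 33*(-53))²) - 4979 = (-9 - 2*(9 + 33 - 159 + 1749)²) - 4979 = (-9 - 2*1632²) - 4979 = (-9 - 2*2663424) - 4979 = (-9 - 5326848) - 4979 = -5326857 - 4979 = -5331836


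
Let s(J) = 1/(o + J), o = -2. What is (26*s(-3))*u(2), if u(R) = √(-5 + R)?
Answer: -26*I*√3/5 ≈ -9.0067*I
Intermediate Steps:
s(J) = 1/(-2 + J)
(26*s(-3))*u(2) = (26/(-2 - 3))*√(-5 + 2) = (26/(-5))*√(-3) = (26*(-⅕))*(I*√3) = -26*I*√3/5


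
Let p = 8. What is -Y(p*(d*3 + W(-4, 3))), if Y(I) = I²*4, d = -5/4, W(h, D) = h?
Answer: -15376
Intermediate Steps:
d = -5/4 (d = -5*¼ = -5/4 ≈ -1.2500)
Y(I) = 4*I²
-Y(p*(d*3 + W(-4, 3))) = -4*(8*(-5/4*3 - 4))² = -4*(8*(-15/4 - 4))² = -4*(8*(-31/4))² = -4*(-62)² = -4*3844 = -1*15376 = -15376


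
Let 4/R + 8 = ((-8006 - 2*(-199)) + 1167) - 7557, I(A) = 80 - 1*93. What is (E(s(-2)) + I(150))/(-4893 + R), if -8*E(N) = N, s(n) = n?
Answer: 357153/137062724 ≈ 0.0026058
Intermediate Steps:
E(N) = -N/8
I(A) = -13 (I(A) = 80 - 93 = -13)
R = -2/7003 (R = 4/(-8 + (((-8006 - 2*(-199)) + 1167) - 7557)) = 4/(-8 + (((-8006 + 398) + 1167) - 7557)) = 4/(-8 + ((-7608 + 1167) - 7557)) = 4/(-8 + (-6441 - 7557)) = 4/(-8 - 13998) = 4/(-14006) = 4*(-1/14006) = -2/7003 ≈ -0.00028559)
(E(s(-2)) + I(150))/(-4893 + R) = (-⅛*(-2) - 13)/(-4893 - 2/7003) = (¼ - 13)/(-34265681/7003) = -51/4*(-7003/34265681) = 357153/137062724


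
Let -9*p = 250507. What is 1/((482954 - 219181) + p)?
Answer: 9/2123450 ≈ 4.2384e-6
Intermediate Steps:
p = -250507/9 (p = -⅑*250507 = -250507/9 ≈ -27834.)
1/((482954 - 219181) + p) = 1/((482954 - 219181) - 250507/9) = 1/(263773 - 250507/9) = 1/(2123450/9) = 9/2123450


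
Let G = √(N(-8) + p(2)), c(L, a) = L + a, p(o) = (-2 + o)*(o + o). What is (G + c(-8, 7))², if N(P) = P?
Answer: (1 - 2*I*√2)² ≈ -7.0 - 5.6569*I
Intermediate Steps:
p(o) = 2*o*(-2 + o) (p(o) = (-2 + o)*(2*o) = 2*o*(-2 + o))
G = 2*I*√2 (G = √(-8 + 2*2*(-2 + 2)) = √(-8 + 2*2*0) = √(-8 + 0) = √(-8) = 2*I*√2 ≈ 2.8284*I)
(G + c(-8, 7))² = (2*I*√2 + (-8 + 7))² = (2*I*√2 - 1)² = (-1 + 2*I*√2)²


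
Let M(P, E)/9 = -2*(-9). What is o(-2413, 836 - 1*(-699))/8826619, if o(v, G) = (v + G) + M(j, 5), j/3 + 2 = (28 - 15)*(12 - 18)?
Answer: -716/8826619 ≈ -8.1118e-5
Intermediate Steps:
j = -240 (j = -6 + 3*((28 - 15)*(12 - 18)) = -6 + 3*(13*(-6)) = -6 + 3*(-78) = -6 - 234 = -240)
M(P, E) = 162 (M(P, E) = 9*(-2*(-9)) = 9*18 = 162)
o(v, G) = 162 + G + v (o(v, G) = (v + G) + 162 = (G + v) + 162 = 162 + G + v)
o(-2413, 836 - 1*(-699))/8826619 = (162 + (836 - 1*(-699)) - 2413)/8826619 = (162 + (836 + 699) - 2413)*(1/8826619) = (162 + 1535 - 2413)*(1/8826619) = -716*1/8826619 = -716/8826619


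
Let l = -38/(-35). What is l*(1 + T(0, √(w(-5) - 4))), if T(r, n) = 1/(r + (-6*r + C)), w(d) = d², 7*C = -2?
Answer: -19/7 ≈ -2.7143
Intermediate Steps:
C = -2/7 (C = (⅐)*(-2) = -2/7 ≈ -0.28571)
l = 38/35 (l = -38*(-1/35) = 38/35 ≈ 1.0857)
T(r, n) = 1/(-2/7 - 5*r) (T(r, n) = 1/(r + (-6*r - 2/7)) = 1/(r + (-2/7 - 6*r)) = 1/(-2/7 - 5*r))
l*(1 + T(0, √(w(-5) - 4))) = 38*(1 - 7/(2 + 35*0))/35 = 38*(1 - 7/(2 + 0))/35 = 38*(1 - 7/2)/35 = (38/35)*(-5/2) = -19/7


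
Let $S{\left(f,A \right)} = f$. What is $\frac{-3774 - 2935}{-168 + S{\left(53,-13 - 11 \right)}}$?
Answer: $\frac{6709}{115} \approx 58.339$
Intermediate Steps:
$\frac{-3774 - 2935}{-168 + S{\left(53,-13 - 11 \right)}} = \frac{-3774 - 2935}{-168 + 53} = - \frac{6709}{-115} = \left(-6709\right) \left(- \frac{1}{115}\right) = \frac{6709}{115}$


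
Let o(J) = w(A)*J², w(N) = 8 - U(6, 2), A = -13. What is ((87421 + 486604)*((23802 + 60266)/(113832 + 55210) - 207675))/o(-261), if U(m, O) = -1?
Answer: -10075778533350025/51818895369 ≈ -1.9444e+5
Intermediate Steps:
w(N) = 9 (w(N) = 8 - 1*(-1) = 8 + 1 = 9)
o(J) = 9*J²
((87421 + 486604)*((23802 + 60266)/(113832 + 55210) - 207675))/o(-261) = ((87421 + 486604)*((23802 + 60266)/(113832 + 55210) - 207675))/((9*(-261)²)) = (574025*(84068/169042 - 207675))/((9*68121)) = (574025*(84068*(1/169042) - 207675))/613089 = (574025*(42034/84521 - 207675))*(1/613089) = (574025*(-17552856641/84521))*(1/613089) = -10075778533350025/84521*1/613089 = -10075778533350025/51818895369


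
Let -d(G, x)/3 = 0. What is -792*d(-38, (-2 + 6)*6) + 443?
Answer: 443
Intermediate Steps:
d(G, x) = 0 (d(G, x) = -3*0 = 0)
-792*d(-38, (-2 + 6)*6) + 443 = -792*0 + 443 = 0 + 443 = 443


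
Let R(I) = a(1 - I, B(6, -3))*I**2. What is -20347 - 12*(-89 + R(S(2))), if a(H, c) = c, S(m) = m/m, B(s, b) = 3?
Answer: -19315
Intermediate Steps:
S(m) = 1
R(I) = 3*I**2
-20347 - 12*(-89 + R(S(2))) = -20347 - 12*(-89 + 3*1**2) = -20347 - 12*(-89 + 3*1) = -20347 - 12*(-89 + 3) = -20347 - 12*(-86) = -20347 - 1*(-1032) = -20347 + 1032 = -19315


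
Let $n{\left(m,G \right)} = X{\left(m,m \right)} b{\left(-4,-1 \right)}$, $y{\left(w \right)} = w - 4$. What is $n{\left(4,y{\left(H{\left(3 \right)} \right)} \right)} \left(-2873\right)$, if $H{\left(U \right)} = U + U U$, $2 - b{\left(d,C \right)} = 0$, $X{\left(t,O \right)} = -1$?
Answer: $5746$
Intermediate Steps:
$b{\left(d,C \right)} = 2$ ($b{\left(d,C \right)} = 2 - 0 = 2 + 0 = 2$)
$H{\left(U \right)} = U + U^{2}$
$y{\left(w \right)} = -4 + w$
$n{\left(m,G \right)} = -2$ ($n{\left(m,G \right)} = \left(-1\right) 2 = -2$)
$n{\left(4,y{\left(H{\left(3 \right)} \right)} \right)} \left(-2873\right) = \left(-2\right) \left(-2873\right) = 5746$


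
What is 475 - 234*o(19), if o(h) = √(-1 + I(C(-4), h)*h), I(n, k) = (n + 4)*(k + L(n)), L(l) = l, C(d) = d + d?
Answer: 475 - 702*I*√93 ≈ 475.0 - 6769.8*I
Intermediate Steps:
C(d) = 2*d
I(n, k) = (4 + n)*(k + n) (I(n, k) = (n + 4)*(k + n) = (4 + n)*(k + n))
o(h) = √(-1 + h*(32 - 4*h)) (o(h) = √(-1 + ((2*(-4))² + 4*h + 4*(2*(-4)) + h*(2*(-4)))*h) = √(-1 + ((-8)² + 4*h + 4*(-8) + h*(-8))*h) = √(-1 + (64 + 4*h - 32 - 8*h)*h) = √(-1 + (32 - 4*h)*h) = √(-1 + h*(32 - 4*h)))
475 - 234*o(19) = 475 - 234*√(-1 - 4*19*(-8 + 19)) = 475 - 234*√(-1 - 4*19*11) = 475 - 234*√(-1 - 836) = 475 - 702*I*√93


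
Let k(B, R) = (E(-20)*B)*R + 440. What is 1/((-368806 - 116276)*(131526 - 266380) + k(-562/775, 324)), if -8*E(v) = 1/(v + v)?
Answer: 31000/2027872702485239 ≈ 1.5287e-11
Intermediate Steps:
E(v) = -1/(16*v) (E(v) = -1/(8*(v + v)) = -1/(2*v)/8 = -1/(16*v))
k(B, R) = 440 + B*R/320 (k(B, R) = ((-1/16/(-20))*B)*R + 440 = ((-1/16*(-1/20))*B)*R + 440 = (B/320)*R + 440 = B*R/320 + 440 = 440 + B*R/320)
1/((-368806 - 116276)*(131526 - 266380) + k(-562/775, 324)) = 1/((-368806 - 116276)*(131526 - 266380) + (440 + (1/320)*(-562/775)*324)) = 1/(-485082*(-134854) + (440 + (1/320)*(-562*1/775)*324)) = 1/(65415248028 + (440 + (1/320)*(-562/775)*324)) = 1/(65415248028 + (440 - 22761/31000)) = 1/(65415248028 + 13617239/31000) = 1/(2027872702485239/31000) = 31000/2027872702485239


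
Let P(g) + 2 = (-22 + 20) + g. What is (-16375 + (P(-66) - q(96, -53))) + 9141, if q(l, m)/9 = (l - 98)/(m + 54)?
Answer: -7286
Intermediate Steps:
q(l, m) = 9*(-98 + l)/(54 + m) (q(l, m) = 9*((l - 98)/(m + 54)) = 9*((-98 + l)/(54 + m)) = 9*(-98 + l)/(54 + m))
P(g) = -4 + g (P(g) = -2 + ((-22 + 20) + g) = -2 + (-2 + g) = -4 + g)
(-16375 + (P(-66) - q(96, -53))) + 9141 = (-16375 + ((-4 - 66) - 9*(-98 + 96)/(54 - 53))) + 9141 = (-16375 + (-70 - 9*(-2)/1)) + 9141 = (-16375 + (-70 - 9*(-2))) + 9141 = (-16375 + (-70 - 1*(-18))) + 9141 = (-16375 + (-70 + 18)) + 9141 = (-16375 - 52) + 9141 = -16427 + 9141 = -7286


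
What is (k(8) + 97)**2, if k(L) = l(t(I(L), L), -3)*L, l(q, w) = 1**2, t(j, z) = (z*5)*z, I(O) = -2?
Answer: 11025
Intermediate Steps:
t(j, z) = 5*z**2 (t(j, z) = (5*z)*z = 5*z**2)
l(q, w) = 1
k(L) = L (k(L) = 1*L = L)
(k(8) + 97)**2 = (8 + 97)**2 = 105**2 = 11025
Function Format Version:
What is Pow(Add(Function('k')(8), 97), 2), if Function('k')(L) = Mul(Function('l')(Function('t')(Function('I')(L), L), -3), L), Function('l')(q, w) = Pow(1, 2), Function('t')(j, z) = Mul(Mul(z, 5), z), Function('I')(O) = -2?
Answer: 11025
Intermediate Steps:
Function('t')(j, z) = Mul(5, Pow(z, 2)) (Function('t')(j, z) = Mul(Mul(5, z), z) = Mul(5, Pow(z, 2)))
Function('l')(q, w) = 1
Function('k')(L) = L (Function('k')(L) = Mul(1, L) = L)
Pow(Add(Function('k')(8), 97), 2) = Pow(Add(8, 97), 2) = Pow(105, 2) = 11025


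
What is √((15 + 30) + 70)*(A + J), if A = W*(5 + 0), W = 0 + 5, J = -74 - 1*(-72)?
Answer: 23*√115 ≈ 246.65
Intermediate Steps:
J = -2 (J = -74 + 72 = -2)
W = 5
A = 25 (A = 5*(5 + 0) = 5*5 = 25)
√((15 + 30) + 70)*(A + J) = √((15 + 30) + 70)*(25 - 2) = √(45 + 70)*23 = √115*23 = 23*√115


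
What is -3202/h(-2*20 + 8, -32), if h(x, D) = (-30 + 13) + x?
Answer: 3202/49 ≈ 65.347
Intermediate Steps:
h(x, D) = -17 + x
-3202/h(-2*20 + 8, -32) = -3202/(-17 + (-2*20 + 8)) = -3202/(-17 + (-40 + 8)) = -3202/(-17 - 32) = -3202/(-49) = -3202*(-1/49) = 3202/49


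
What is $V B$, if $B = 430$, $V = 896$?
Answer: $385280$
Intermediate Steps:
$V B = 896 \cdot 430 = 385280$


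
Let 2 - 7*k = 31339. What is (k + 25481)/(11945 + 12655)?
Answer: 4901/5740 ≈ 0.85383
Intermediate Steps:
k = -31337/7 (k = 2/7 - 1/7*31339 = 2/7 - 4477 = -31337/7 ≈ -4476.7)
(k + 25481)/(11945 + 12655) = (-31337/7 + 25481)/(11945 + 12655) = (147030/7)/24600 = (147030/7)*(1/24600) = 4901/5740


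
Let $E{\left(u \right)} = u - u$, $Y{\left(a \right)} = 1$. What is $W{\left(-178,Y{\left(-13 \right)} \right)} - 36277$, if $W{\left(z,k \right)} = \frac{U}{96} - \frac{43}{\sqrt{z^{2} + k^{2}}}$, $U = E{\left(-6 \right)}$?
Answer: $-36277 - \frac{43 \sqrt{31685}}{31685} \approx -36277.0$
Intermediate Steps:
$E{\left(u \right)} = 0$
$U = 0$
$W{\left(z,k \right)} = - \frac{43}{\sqrt{k^{2} + z^{2}}}$ ($W{\left(z,k \right)} = \frac{0}{96} - \frac{43}{\sqrt{z^{2} + k^{2}}} = 0 \cdot \frac{1}{96} - \frac{43}{\sqrt{k^{2} + z^{2}}} = 0 - \frac{43}{\sqrt{k^{2} + z^{2}}} = - \frac{43}{\sqrt{k^{2} + z^{2}}}$)
$W{\left(-178,Y{\left(-13 \right)} \right)} - 36277 = - \frac{43}{\sqrt{1^{2} + \left(-178\right)^{2}}} - 36277 = - \frac{43}{\sqrt{1 + 31684}} - 36277 = - \frac{43}{\sqrt{31685}} - 36277 = - 43 \frac{\sqrt{31685}}{31685} - 36277 = - \frac{43 \sqrt{31685}}{31685} - 36277 = -36277 - \frac{43 \sqrt{31685}}{31685}$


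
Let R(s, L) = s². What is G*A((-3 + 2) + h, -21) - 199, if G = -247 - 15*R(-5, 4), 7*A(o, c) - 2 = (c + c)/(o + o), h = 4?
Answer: 1717/7 ≈ 245.29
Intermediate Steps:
A(o, c) = 2/7 + c/(7*o) (A(o, c) = 2/7 + ((c + c)/(o + o))/7 = 2/7 + ((2*c)/((2*o)))/7 = 2/7 + ((2*c)*(1/(2*o)))/7 = 2/7 + (c/o)/7 = 2/7 + c/(7*o))
G = -622 (G = -247 - 15*(-5)² = -247 - 15*25 = -247 - 375 = -622)
G*A((-3 + 2) + h, -21) - 199 = -622*(-21 + 2*((-3 + 2) + 4))/(7*((-3 + 2) + 4)) - 199 = -622*(-21 + 2*(-1 + 4))/(7*(-1 + 4)) - 199 = -622*(-21 + 2*3)/(7*3) - 199 = -622*(-21 + 6)/(7*3) - 199 = -622*(-15)/(7*3) - 199 = -622*(-5/7) - 199 = 3110/7 - 199 = 1717/7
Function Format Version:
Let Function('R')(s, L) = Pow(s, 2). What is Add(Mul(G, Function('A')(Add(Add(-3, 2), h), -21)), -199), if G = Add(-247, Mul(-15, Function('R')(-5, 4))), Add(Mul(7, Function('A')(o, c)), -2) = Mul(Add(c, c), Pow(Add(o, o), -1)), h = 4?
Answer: Rational(1717, 7) ≈ 245.29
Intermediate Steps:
Function('A')(o, c) = Add(Rational(2, 7), Mul(Rational(1, 7), c, Pow(o, -1))) (Function('A')(o, c) = Add(Rational(2, 7), Mul(Rational(1, 7), Mul(Add(c, c), Pow(Add(o, o), -1)))) = Add(Rational(2, 7), Mul(Rational(1, 7), Mul(Mul(2, c), Pow(Mul(2, o), -1)))) = Add(Rational(2, 7), Mul(Rational(1, 7), Mul(Mul(2, c), Mul(Rational(1, 2), Pow(o, -1))))) = Add(Rational(2, 7), Mul(Rational(1, 7), Mul(c, Pow(o, -1)))) = Add(Rational(2, 7), Mul(Rational(1, 7), c, Pow(o, -1))))
G = -622 (G = Add(-247, Mul(-15, Pow(-5, 2))) = Add(-247, Mul(-15, 25)) = Add(-247, -375) = -622)
Add(Mul(G, Function('A')(Add(Add(-3, 2), h), -21)), -199) = Add(Mul(-622, Mul(Rational(1, 7), Pow(Add(Add(-3, 2), 4), -1), Add(-21, Mul(2, Add(Add(-3, 2), 4))))), -199) = Add(Mul(-622, Mul(Rational(1, 7), Pow(Add(-1, 4), -1), Add(-21, Mul(2, Add(-1, 4))))), -199) = Add(Mul(-622, Mul(Rational(1, 7), Pow(3, -1), Add(-21, Mul(2, 3)))), -199) = Add(Mul(-622, Mul(Rational(1, 7), Rational(1, 3), Add(-21, 6))), -199) = Add(Mul(-622, Mul(Rational(1, 7), Rational(1, 3), -15)), -199) = Add(Mul(-622, Rational(-5, 7)), -199) = Add(Rational(3110, 7), -199) = Rational(1717, 7)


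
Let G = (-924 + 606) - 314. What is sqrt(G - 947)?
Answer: I*sqrt(1579) ≈ 39.737*I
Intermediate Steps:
G = -632 (G = -318 - 314 = -632)
sqrt(G - 947) = sqrt(-632 - 947) = sqrt(-1579) = I*sqrt(1579)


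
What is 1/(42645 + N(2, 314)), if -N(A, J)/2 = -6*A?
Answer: 1/42669 ≈ 2.3436e-5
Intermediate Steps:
N(A, J) = 12*A (N(A, J) = -(-12)*A = 12*A)
1/(42645 + N(2, 314)) = 1/(42645 + 12*2) = 1/(42645 + 24) = 1/42669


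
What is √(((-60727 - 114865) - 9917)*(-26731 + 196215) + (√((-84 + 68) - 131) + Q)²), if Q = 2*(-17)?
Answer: √(-31440806347 - 476*I*√3) ≈ 0.e-3 - 1.7732e+5*I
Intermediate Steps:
Q = -34
√(((-60727 - 114865) - 9917)*(-26731 + 196215) + (√((-84 + 68) - 131) + Q)²) = √(((-60727 - 114865) - 9917)*(-26731 + 196215) + (√((-84 + 68) - 131) - 34)²) = √((-175592 - 9917)*169484 + (√(-16 - 131) - 34)²) = √(-185509*169484 + (√(-147) - 34)²) = √(-31440807356 + (7*I*√3 - 34)²) = √(-31440807356 + (-34 + 7*I*√3)²)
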